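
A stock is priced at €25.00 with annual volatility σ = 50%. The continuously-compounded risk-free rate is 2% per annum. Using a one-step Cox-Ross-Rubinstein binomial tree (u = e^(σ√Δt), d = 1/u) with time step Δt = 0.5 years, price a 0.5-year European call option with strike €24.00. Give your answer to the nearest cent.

CRR parameters: u = e^(σ√Δt) = e^(0.5·√0.5) = 1.4241, d = 1/u = 0.7022
Per-period rate: rΔt = 0.02·0.5 = 0.01, so R = e^0.01 = 1.0101
Risk-neutral probability p = (e^0.01 − 0.7022)/(1.4241 − 0.7022) = 0.3079/0.7219 = 0.4264
Terminal stock prices: S_u = 35.6, S_d = 17.55
Terminal payoffs (S − K): max(11.6, 0) = 11.6, max(-6.445, 0) = 0
Node 0 (S = 25): V_0 = e^(−0.01)·[0.4264·11.6030 + 0.5736·0.0000] = 4.8988

€4.90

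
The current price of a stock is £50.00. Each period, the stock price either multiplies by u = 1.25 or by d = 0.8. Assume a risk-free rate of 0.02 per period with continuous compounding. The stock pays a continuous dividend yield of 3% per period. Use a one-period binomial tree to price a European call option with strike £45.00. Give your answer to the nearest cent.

Per-period risk-free factor R = e^0.02 = 1.0202; dividend-adjusted growth = e^(0.02−0.03) = 0.9900.
Risk-neutral probability p = (0.9900 − 0.8)/(1.25 − 0.8) = 0.1900/0.4500 = 0.4223
Terminal stock prices: S_u = 62.5, S_d = 40
Terminal payoffs (S − K): max(17.5, 0) = 17.5, max(-5, 0) = 0
Node 0 (S = 50): V_0 = e^(−0.02)·[0.4223·17.5000 + 0.5777·0.0000] = 7.2445

£7.24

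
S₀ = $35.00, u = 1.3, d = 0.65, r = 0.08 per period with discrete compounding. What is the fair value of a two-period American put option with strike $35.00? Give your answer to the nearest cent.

$4.88

Risk-neutral probability p = (1 + 0.08 − 0.65)/(1.3 − 0.65) = 0.4300/0.6500 = 0.6615
Terminal stock prices: S_uu = 59.15, S_ud = 29.57, S_dd = 14.79
Terminal payoffs (K − S): max(-24.15, 0) = 0, max(5.425, 0) = 5.425, max(20.21, 0) = 20.21
Node u (S = 45.5): continuation = 1/1.08·[0.6615·0.0000 + 0.3385·5.4250] = 1.7001; exercise value = 0.0000 ≤ continuation, so V_u = 1.7001
Node d (S = 22.75): continuation = 1/1.08·[0.6615·5.4250 + 0.3385·20.2125] = 9.6574; exercise value = 12.2500 > continuation, so V_d = 12.2500 (exercise)
Node 0 (S = 35): continuation = 1/1.08·[0.6615·1.7001 + 0.3385·12.2500] = 4.8804; exercise value = 0.0000 ≤ continuation, so V_0 = 4.8804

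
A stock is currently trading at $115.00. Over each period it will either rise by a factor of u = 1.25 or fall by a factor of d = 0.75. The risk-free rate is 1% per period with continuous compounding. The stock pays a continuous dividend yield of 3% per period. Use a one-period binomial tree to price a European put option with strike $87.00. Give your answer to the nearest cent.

$0.40

Per-period risk-free factor R = e^0.01 = 1.0101; dividend-adjusted growth = e^(0.01−0.03) = 0.9802.
Risk-neutral probability p = (0.9802 − 0.75)/(1.25 − 0.75) = 0.2302/0.5000 = 0.4604
Terminal stock prices: S_u = 143.8, S_d = 86.25
Terminal payoffs (K − S): max(-56.75, 0) = 0, max(0.75, 0) = 0.75
Node 0 (S = 115): V_0 = e^(−0.01)·[0.4604·0.0000 + 0.5396·0.7500] = 0.4007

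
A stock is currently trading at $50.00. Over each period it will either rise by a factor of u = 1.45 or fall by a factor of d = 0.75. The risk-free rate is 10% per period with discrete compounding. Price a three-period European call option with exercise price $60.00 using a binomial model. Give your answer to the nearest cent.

$13.99

Risk-neutral probability p = (1 + 0.1 − 0.75)/(1.45 − 0.75) = 0.3500/0.7000 = 0.5000
Terminal stock prices: S_uuu = 152.4, S_uud = 78.84, S_udd = 40.78, S_ddd = 21.09
Terminal payoffs (S − K): max(92.43, 0) = 92.43, max(18.84, 0) = 18.84, max(-19.22, 0) = 0, max(-38.91, 0) = 0
Node uu (S = 105.1): V_uu = 1/1.1·[0.5000·92.4313 + 0.5000·18.8438] = 50.5795
Node ud (S = 54.38): V_ud = 1/1.1·[0.5000·18.8438 + 0.5000·0.0000] = 8.5653
Node dd (S = 28.12): V_dd = 1/1.1·[0.5000·0.0000 + 0.5000·0.0000] = 0.0000
Node u (S = 72.5): V_u = 1/1.1·[0.5000·50.5795 + 0.5000·8.5653] = 26.8840
Node d (S = 37.5): V_d = 1/1.1·[0.5000·8.5653 + 0.5000·0.0000] = 3.8933
Node 0 (S = 50): V_0 = 1/1.1·[0.5000·26.8840 + 0.5000·3.8933] = 13.9897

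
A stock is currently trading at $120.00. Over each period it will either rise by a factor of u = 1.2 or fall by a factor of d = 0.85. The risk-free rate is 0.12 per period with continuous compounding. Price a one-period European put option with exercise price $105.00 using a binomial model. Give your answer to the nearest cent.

$0.55

Risk-neutral probability p = (e^0.12 − 0.85)/(1.2 − 0.85) = 0.2775/0.3500 = 0.7928
Terminal stock prices: S_u = 144, S_d = 102
Terminal payoffs (K − S): max(-39, 0) = 0, max(3, 0) = 3
Node 0 (S = 120): V_0 = e^(−0.12)·[0.7928·0.0000 + 0.2072·3.0000] = 0.5512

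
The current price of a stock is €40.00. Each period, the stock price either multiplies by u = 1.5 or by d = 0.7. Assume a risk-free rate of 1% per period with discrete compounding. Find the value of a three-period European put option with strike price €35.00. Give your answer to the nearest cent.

€7.12

Risk-neutral probability p = (1 + 0.01 − 0.7)/(1.5 − 0.7) = 0.3100/0.8000 = 0.3875
Terminal stock prices: S_uuu = 135, S_uud = 63, S_udd = 29.4, S_ddd = 13.72
Terminal payoffs (K − S): max(-100, 0) = 0, max(-28, 0) = 0, max(5.6, 0) = 5.6, max(21.28, 0) = 21.28
Node uu (S = 90): V_uu = 1/1.01·[0.3875·0.0000 + 0.6125·0.0000] = 0.0000
Node ud (S = 42): V_ud = 1/1.01·[0.3875·0.0000 + 0.6125·5.6000] = 3.3960
Node dd (S = 19.6): V_dd = 1/1.01·[0.3875·5.6000 + 0.6125·21.2800] = 15.0535
Node u (S = 60): V_u = 1/1.01·[0.3875·0.0000 + 0.6125·3.3960] = 2.0595
Node d (S = 28): V_d = 1/1.01·[0.3875·3.3960 + 0.6125·15.0535] = 10.4319
Node 0 (S = 40): V_0 = 1/1.01·[0.3875·2.0595 + 0.6125·10.4319] = 7.1164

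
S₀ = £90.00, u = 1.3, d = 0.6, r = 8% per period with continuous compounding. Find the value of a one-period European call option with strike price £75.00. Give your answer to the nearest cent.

£26.77

Risk-neutral probability p = (e^0.08 − 0.6)/(1.3 − 0.6) = 0.4833/0.7000 = 0.6904
Terminal stock prices: S_u = 117, S_d = 54
Terminal payoffs (S − K): max(42, 0) = 42, max(-21, 0) = 0
Node 0 (S = 90): V_0 = e^(−0.08)·[0.6904·42.0000 + 0.3096·0.0000] = 26.7678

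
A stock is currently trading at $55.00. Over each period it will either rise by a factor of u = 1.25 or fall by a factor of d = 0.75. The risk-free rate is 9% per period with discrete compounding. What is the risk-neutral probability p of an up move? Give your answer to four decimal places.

Risk-neutral probability p = (1 + 0.09 − 0.75)/(1.25 − 0.75) = 0.3400/0.5000 = 0.6800

p = 0.6800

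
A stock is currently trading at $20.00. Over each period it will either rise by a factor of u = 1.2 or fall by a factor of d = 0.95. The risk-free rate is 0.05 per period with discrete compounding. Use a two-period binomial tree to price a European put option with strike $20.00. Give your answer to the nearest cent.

Risk-neutral probability p = (1 + 0.05 − 0.95)/(1.2 − 0.95) = 0.1000/0.2500 = 0.4000
Terminal stock prices: S_uu = 28.8, S_ud = 22.8, S_dd = 18.05
Terminal payoffs (K − S): max(-8.8, 0) = 0, max(-2.8, 0) = 0, max(1.95, 0) = 1.95
Node u (S = 24): V_u = 1/1.05·[0.4000·0.0000 + 0.6000·0.0000] = 0.0000
Node d (S = 19): V_d = 1/1.05·[0.4000·0.0000 + 0.6000·1.9500] = 1.1143
Node 0 (S = 20): V_0 = 1/1.05·[0.4000·0.0000 + 0.6000·1.1143] = 0.6367

$0.64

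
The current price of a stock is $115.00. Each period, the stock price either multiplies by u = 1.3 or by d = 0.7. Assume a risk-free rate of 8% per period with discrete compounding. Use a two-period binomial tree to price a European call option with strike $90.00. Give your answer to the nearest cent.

$41.72

Risk-neutral probability p = (1 + 0.08 − 0.7)/(1.3 − 0.7) = 0.3800/0.6000 = 0.6333
Terminal stock prices: S_uu = 194.4, S_ud = 104.6, S_dd = 56.35
Terminal payoffs (S − K): max(104.4, 0) = 104.4, max(14.65, 0) = 14.65, max(-33.65, 0) = 0
Node u (S = 149.5): V_u = 1/1.08·[0.6333·104.3500 + 0.3667·14.6500] = 66.1667
Node d (S = 80.5): V_d = 1/1.08·[0.6333·14.6500 + 0.3667·0.0000] = 8.5910
Node 0 (S = 115): V_0 = 1/1.08·[0.6333·66.1667 + 0.3667·8.5910] = 41.7182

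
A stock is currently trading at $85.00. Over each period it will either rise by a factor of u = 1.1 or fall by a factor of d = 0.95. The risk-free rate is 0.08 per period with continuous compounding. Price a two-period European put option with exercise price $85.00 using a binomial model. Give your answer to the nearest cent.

Risk-neutral probability p = (e^0.08 − 0.95)/(1.1 − 0.95) = 0.1333/0.1500 = 0.8886
Terminal stock prices: S_uu = 102.9, S_ud = 88.83, S_dd = 76.71
Terminal payoffs (K − S): max(-17.85, 0) = 0, max(-3.825, 0) = 0, max(8.288, 0) = 8.288
Node u (S = 93.5): V_u = e^(−0.08)·[0.8886·0.0000 + 0.1114·0.0000] = 0.0000
Node d (S = 80.75): V_d = e^(−0.08)·[0.8886·0.0000 + 0.1114·8.2875] = 0.8524
Node 0 (S = 85): V_0 = e^(−0.08)·[0.8886·0.0000 + 0.1114·0.8524] = 0.0877

$0.09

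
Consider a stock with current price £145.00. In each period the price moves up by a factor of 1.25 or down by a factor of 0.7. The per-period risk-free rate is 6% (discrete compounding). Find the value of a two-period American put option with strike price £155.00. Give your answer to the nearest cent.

Risk-neutral probability p = (1 + 0.06 − 0.7)/(1.25 − 0.7) = 0.3600/0.5500 = 0.6545
Terminal stock prices: S_uu = 226.6, S_ud = 126.9, S_dd = 71.05
Terminal payoffs (K − S): max(-71.56, 0) = 0, max(28.13, 0) = 28.13, max(83.95, 0) = 83.95
Node u (S = 181.2): continuation = 1/1.06·[0.6545·0.0000 + 0.3455·28.1250] = 9.1660; exercise value = 0.0000 ≤ continuation, so V_u = 9.1660
Node d (S = 101.5): continuation = 1/1.06·[0.6545·28.1250 + 0.3455·83.9500] = 44.7264; exercise value = 53.5000 > continuation, so V_d = 53.5000 (exercise)
Node 0 (S = 145): continuation = 1/1.06·[0.6545·9.1660 + 0.3455·53.5000] = 23.0956; exercise value = 10.0000 ≤ continuation, so V_0 = 23.0956

£23.10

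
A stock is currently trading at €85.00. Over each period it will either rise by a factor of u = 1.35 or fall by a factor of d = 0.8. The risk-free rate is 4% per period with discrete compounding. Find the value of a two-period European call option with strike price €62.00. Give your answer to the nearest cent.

Risk-neutral probability p = (1 + 0.04 − 0.8)/(1.35 − 0.8) = 0.2400/0.5500 = 0.4364
Terminal stock prices: S_uu = 154.9, S_ud = 91.8, S_dd = 54.4
Terminal payoffs (S − K): max(92.91, 0) = 92.91, max(29.8, 0) = 29.8, max(-7.6, 0) = 0
Node u (S = 114.8): V_u = 1/1.04·[0.4364·92.9125 + 0.5636·29.8000] = 55.1346
Node d (S = 68): V_d = 1/1.04·[0.4364·29.8000 + 0.5636·0.0000] = 12.5035
Node 0 (S = 85): V_0 = 1/1.04·[0.4364·55.1346 + 0.5636·12.5035] = 29.9098

€29.91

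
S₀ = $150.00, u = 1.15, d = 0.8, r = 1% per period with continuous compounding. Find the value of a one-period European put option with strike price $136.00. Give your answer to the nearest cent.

$6.33

Risk-neutral probability p = (e^0.01 − 0.8)/(1.15 − 0.8) = 0.2101/0.3500 = 0.6001
Terminal stock prices: S_u = 172.5, S_d = 120
Terminal payoffs (K − S): max(-36.5, 0) = 0, max(16, 0) = 16
Node 0 (S = 150): V_0 = e^(−0.01)·[0.6001·0.0000 + 0.3999·16.0000] = 6.3340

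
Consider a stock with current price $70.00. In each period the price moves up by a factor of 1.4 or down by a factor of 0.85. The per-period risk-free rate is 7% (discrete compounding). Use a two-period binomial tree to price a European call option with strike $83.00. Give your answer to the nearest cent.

Risk-neutral probability p = (1 + 0.07 − 0.85)/(1.4 − 0.85) = 0.2200/0.5500 = 0.4000
Terminal stock prices: S_uu = 137.2, S_ud = 83.3, S_dd = 50.57
Terminal payoffs (S − K): max(54.2, 0) = 54.2, max(0.3, 0) = 0.3, max(-32.43, 0) = 0
Node u (S = 98): V_u = 1/1.07·[0.4000·54.2000 + 0.6000·0.3000] = 20.4299
Node d (S = 59.5): V_d = 1/1.07·[0.4000·0.3000 + 0.6000·0.0000] = 0.1121
Node 0 (S = 70): V_0 = 1/1.07·[0.4000·20.4299 + 0.6000·0.1121] = 7.7002

$7.70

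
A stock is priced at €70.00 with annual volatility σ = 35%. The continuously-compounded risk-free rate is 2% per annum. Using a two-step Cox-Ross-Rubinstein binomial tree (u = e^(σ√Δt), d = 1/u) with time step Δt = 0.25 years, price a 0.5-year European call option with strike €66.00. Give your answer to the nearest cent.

CRR parameters: u = e^(σ√Δt) = e^(0.35·√0.25) = 1.1912, d = 1/u = 0.8395
Per-period rate: rΔt = 0.02·0.25 = 0.005, so R = e^0.005 = 1.0050
Risk-neutral probability p = (e^0.005 − 0.8395)/(1.1912 − 0.8395) = 0.1656/0.3518 = 0.4706
Terminal stock prices: S_uu = 99.33, S_ud = 70, S_dd = 49.33
Terminal payoffs (S − K): max(33.33, 0) = 33.33, max(4, 0) = 4, max(-16.67, 0) = 0
Node u (S = 83.39): V_u = e^(−0.005)·[0.4706·33.3347 + 0.5294·4.0000] = 17.7164
Node d (S = 58.76): V_d = e^(−0.005)·[0.4706·4.0000 + 0.5294·0.0000] = 1.8731
Node 0 (S = 70): V_0 = e^(−0.005)·[0.4706·17.7164 + 0.5294·1.8731] = 9.2826

€9.28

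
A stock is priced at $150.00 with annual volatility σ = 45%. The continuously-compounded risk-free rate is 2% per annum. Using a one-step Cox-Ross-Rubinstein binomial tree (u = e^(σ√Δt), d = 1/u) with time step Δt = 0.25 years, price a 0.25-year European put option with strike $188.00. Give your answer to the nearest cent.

CRR parameters: u = e^(σ√Δt) = e^(0.45·√0.25) = 1.2523, d = 1/u = 0.7985
Per-period rate: rΔt = 0.02·0.25 = 0.005, so R = e^0.005 = 1.0050
Risk-neutral probability p = (e^0.005 − 0.7985)/(1.2523 − 0.7985) = 0.2065/0.4538 = 0.4550
Terminal stock prices: S_u = 187.8, S_d = 119.8
Terminal payoffs (K − S): max(0.1516, 0) = 0.1516, max(68.22, 0) = 68.22
Node 0 (S = 150): V_0 = e^(−0.005)·[0.4550·0.1516 + 0.5450·68.2226] = 37.0623

$37.06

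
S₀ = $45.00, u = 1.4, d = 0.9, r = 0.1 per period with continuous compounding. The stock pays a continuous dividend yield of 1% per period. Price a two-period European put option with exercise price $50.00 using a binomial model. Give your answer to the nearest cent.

Per-period risk-free factor R = e^0.1 = 1.1052; dividend-adjusted growth = e^(0.1−0.01) = 1.0942.
Risk-neutral probability p = (1.0942 − 0.9)/(1.4 − 0.9) = 0.1942/0.5000 = 0.3883
Terminal stock prices: S_uu = 88.2, S_ud = 56.7, S_dd = 36.45
Terminal payoffs (K − S): max(-38.2, 0) = 0, max(-6.7, 0) = 0, max(13.55, 0) = 13.55
Node u (S = 63): V_u = e^(−0.1)·[0.3883·0.0000 + 0.6117·0.0000] = 0.0000
Node d (S = 40.5): V_d = e^(−0.1)·[0.3883·0.0000 + 0.6117·13.5500] = 7.4992
Node 0 (S = 45): V_0 = e^(−0.1)·[0.3883·0.0000 + 0.6117·7.4992] = 4.1504

$4.15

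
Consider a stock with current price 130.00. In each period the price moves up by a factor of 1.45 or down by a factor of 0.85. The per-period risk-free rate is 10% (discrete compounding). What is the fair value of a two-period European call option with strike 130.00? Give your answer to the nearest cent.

Risk-neutral probability p = (1 + 0.1 − 0.85)/(1.45 − 0.85) = 0.2500/0.6000 = 0.4167
Terminal stock prices: S_uu = 273.3, S_ud = 160.2, S_dd = 93.92
Terminal payoffs (S − K): max(143.3, 0) = 143.3, max(30.22, 0) = 30.22, max(-36.08, 0) = 0
Node u (S = 188.5): V_u = 1/1.1·[0.4167·143.3250 + 0.5833·30.2250] = 70.3182
Node d (S = 110.5): V_d = 1/1.1·[0.4167·30.2250 + 0.5833·0.0000] = 11.4489
Node 0 (S = 130): V_0 = 1/1.1·[0.4167·70.3182 + 0.5833·11.4489] = 32.7070

32.71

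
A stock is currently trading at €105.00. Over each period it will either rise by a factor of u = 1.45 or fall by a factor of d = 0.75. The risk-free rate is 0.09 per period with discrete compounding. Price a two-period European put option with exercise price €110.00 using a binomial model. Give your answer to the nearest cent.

Risk-neutral probability p = (1 + 0.09 − 0.75)/(1.45 − 0.75) = 0.3400/0.7000 = 0.4857
Terminal stock prices: S_uu = 220.8, S_ud = 114.2, S_dd = 59.06
Terminal payoffs (K − S): max(-110.8, 0) = 0, max(-4.188, 0) = 0, max(50.94, 0) = 50.94
Node u (S = 152.2): V_u = 1/1.09·[0.4857·0.0000 + 0.5143·0.0000] = 0.0000
Node d (S = 78.75): V_d = 1/1.09·[0.4857·0.0000 + 0.5143·50.9375] = 24.0334
Node 0 (S = 105): V_0 = 1/1.09·[0.4857·0.0000 + 0.5143·24.0334] = 11.3395

€11.34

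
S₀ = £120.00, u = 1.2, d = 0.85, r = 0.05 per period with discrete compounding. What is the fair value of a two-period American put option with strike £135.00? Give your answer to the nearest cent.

£16.27

Risk-neutral probability p = (1 + 0.05 − 0.85)/(1.2 − 0.85) = 0.2000/0.3500 = 0.5714
Terminal stock prices: S_uu = 172.8, S_ud = 122.4, S_dd = 86.7
Terminal payoffs (K − S): max(-37.8, 0) = 0, max(12.6, 0) = 12.6, max(48.3, 0) = 48.3
Node u (S = 144): continuation = 1/1.05·[0.5714·0.0000 + 0.4286·12.6000] = 5.1429; exercise value = 0.0000 ≤ continuation, so V_u = 5.1429
Node d (S = 102): continuation = 1/1.05·[0.5714·12.6000 + 0.4286·48.3000] = 26.5714; exercise value = 33.0000 > continuation, so V_d = 33.0000 (exercise)
Node 0 (S = 120): continuation = 1/1.05·[0.5714·5.1429 + 0.4286·33.0000] = 16.2682; exercise value = 15.0000 ≤ continuation, so V_0 = 16.2682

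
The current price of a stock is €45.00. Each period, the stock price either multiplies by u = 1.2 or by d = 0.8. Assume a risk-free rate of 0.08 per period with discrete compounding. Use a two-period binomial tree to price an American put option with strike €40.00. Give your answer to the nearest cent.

Risk-neutral probability p = (1 + 0.08 − 0.8)/(1.2 − 0.8) = 0.2800/0.4000 = 0.7000
Terminal stock prices: S_uu = 64.8, S_ud = 43.2, S_dd = 28.8
Terminal payoffs (K − S): max(-24.8, 0) = 0, max(-3.2, 0) = 0, max(11.2, 0) = 11.2
Node u (S = 54): continuation = 1/1.08·[0.7000·0.0000 + 0.3000·0.0000] = 0.0000; exercise value = 0.0000 ≤ continuation, so V_u = 0.0000
Node d (S = 36): continuation = 1/1.08·[0.7000·0.0000 + 0.3000·11.2000] = 3.1111; exercise value = 4.0000 > continuation, so V_d = 4.0000 (exercise)
Node 0 (S = 45): continuation = 1/1.08·[0.7000·0.0000 + 0.3000·4.0000] = 1.1111; exercise value = 0.0000 ≤ continuation, so V_0 = 1.1111

€1.11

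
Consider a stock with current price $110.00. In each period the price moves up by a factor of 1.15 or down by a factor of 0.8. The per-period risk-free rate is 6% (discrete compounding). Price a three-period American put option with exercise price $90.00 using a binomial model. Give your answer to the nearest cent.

Risk-neutral probability p = (1 + 0.06 − 0.8)/(1.15 − 0.8) = 0.2600/0.3500 = 0.7429
Terminal stock prices: S_uuu = 167.3, S_uud = 116.4, S_udd = 80.96, S_ddd = 56.32
Terminal payoffs (K − S): max(-77.3, 0) = 0, max(-26.38, 0) = 0, max(9.04, 0) = 9.04, max(33.68, 0) = 33.68
Node uu (S = 145.5): continuation = 1/1.06·[0.7429·0.0000 + 0.2571·0.0000] = 0.0000; exercise value = 0.0000 ≤ continuation, so V_uu = 0.0000
Node ud (S = 101.2): continuation = 1/1.06·[0.7429·0.0000 + 0.2571·9.0400] = 2.1930; exercise value = 0.0000 ≤ continuation, so V_ud = 2.1930
Node dd (S = 70.4): continuation = 1/1.06·[0.7429·9.0400 + 0.2571·33.6800] = 14.5057; exercise value = 19.6000 > continuation, so V_dd = 19.6000 (exercise)
Node u (S = 126.5): continuation = 1/1.06·[0.7429·0.0000 + 0.2571·2.1930] = 0.5320; exercise value = 0.0000 ≤ continuation, so V_u = 0.5320
Node d (S = 88): continuation = 1/1.06·[0.7429·2.1930 + 0.2571·19.6000] = 6.2916; exercise value = 2.0000 ≤ continuation, so V_d = 6.2916
Node 0 (S = 110): continuation = 1/1.06·[0.7429·0.5320 + 0.2571·6.2916] = 1.8991; exercise value = 0.0000 ≤ continuation, so V_0 = 1.8991

$1.90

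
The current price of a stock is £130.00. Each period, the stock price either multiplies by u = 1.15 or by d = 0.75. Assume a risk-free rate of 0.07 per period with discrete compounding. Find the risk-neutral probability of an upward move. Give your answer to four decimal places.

p = 0.8000

Risk-neutral probability p = (1 + 0.07 − 0.75)/(1.15 − 0.75) = 0.3200/0.4000 = 0.8000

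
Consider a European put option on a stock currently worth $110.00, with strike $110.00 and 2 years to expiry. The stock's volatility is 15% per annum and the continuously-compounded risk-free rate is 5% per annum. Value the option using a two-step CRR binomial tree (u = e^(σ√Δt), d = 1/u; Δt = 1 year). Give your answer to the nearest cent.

CRR parameters: u = e^(σ√Δt) = e^(0.15·√1) = 1.1618, d = 1/u = 0.8607
Per-period rate: rΔt = 0.05·1 = 0.05, so R = e^0.05 = 1.0513
Risk-neutral probability p = (e^0.05 − 0.8607)/(1.1618 − 0.8607) = 0.1906/0.3011 = 0.6328
Terminal stock prices: S_uu = 148.5, S_ud = 110, S_dd = 81.49
Terminal payoffs (K − S): max(-38.48, 0) = 0, max(0, 0) = 0, max(28.51, 0) = 28.51
Node u (S = 127.8): V_u = e^(−0.05)·[0.6328·0.0000 + 0.3672·0.0000] = 0.0000
Node d (S = 94.68): V_d = e^(−0.05)·[0.6328·0.0000 + 0.3672·28.5100] = 9.9574
Node 0 (S = 110): V_0 = e^(−0.05)·[0.6328·0.0000 + 0.3672·9.9574] = 3.4777

$3.48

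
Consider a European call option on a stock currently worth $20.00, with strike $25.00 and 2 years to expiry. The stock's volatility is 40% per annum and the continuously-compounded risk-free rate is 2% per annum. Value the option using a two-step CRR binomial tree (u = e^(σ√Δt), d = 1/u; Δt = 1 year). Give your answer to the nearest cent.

CRR parameters: u = e^(σ√Δt) = e^(0.4·√1) = 1.4918, d = 1/u = 0.6703
Per-period rate: rΔt = 0.02·1 = 0.02, so R = e^0.02 = 1.0202
Risk-neutral probability p = (e^0.02 − 0.6703)/(1.4918 − 0.6703) = 0.3499/0.8215 = 0.4259
Terminal stock prices: S_uu = 44.51, S_ud = 20, S_dd = 8.987
Terminal payoffs (S − K): max(19.51, 0) = 19.51, max(-5, 0) = 0, max(-16.01, 0) = 0
Node u (S = 29.84): V_u = e^(−0.02)·[0.4259·19.5108 + 0.5741·0.0000] = 8.1452
Node d (S = 13.41): V_d = e^(−0.02)·[0.4259·0.0000 + 0.5741·0.0000] = 0.0000
Node 0 (S = 20): V_0 = e^(−0.02)·[0.4259·8.1452 + 0.5741·0.0000] = 3.4004

$3.40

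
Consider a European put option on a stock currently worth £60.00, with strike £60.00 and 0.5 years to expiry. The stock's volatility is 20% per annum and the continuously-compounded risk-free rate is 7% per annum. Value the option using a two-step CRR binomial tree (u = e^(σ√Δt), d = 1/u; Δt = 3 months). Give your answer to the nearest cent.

CRR parameters: u = e^(σ√Δt) = e^(0.2·√0.25) = 1.1052, d = 1/u = 0.9048
Per-period rate: rΔt = 0.07·0.25 = 0.0175, so R = e^0.0175 = 1.0177
Risk-neutral probability p = (e^0.0175 − 0.9048)/(1.1052 − 0.9048) = 0.1128/0.2003 = 0.5631
Terminal stock prices: S_uu = 73.28, S_ud = 60, S_dd = 49.12
Terminal payoffs (K − S): max(-13.28, 0) = 0, max(0, 0) = 0, max(10.88, 0) = 10.88
Node u (S = 66.31): V_u = e^(−0.0175)·[0.5631·0.0000 + 0.4369·0.0000] = 0.0000
Node d (S = 54.29): V_d = e^(−0.0175)·[0.5631·0.0000 + 0.4369·10.8762] = 4.6689
Node 0 (S = 60): V_0 = e^(−0.0175)·[0.5631·0.0000 + 0.4369·4.6689] = 2.0042

£2.00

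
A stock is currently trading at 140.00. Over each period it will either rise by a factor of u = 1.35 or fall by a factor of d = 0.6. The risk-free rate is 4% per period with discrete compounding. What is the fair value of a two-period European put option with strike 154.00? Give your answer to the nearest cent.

Risk-neutral probability p = (1 + 0.04 − 0.6)/(1.35 − 0.6) = 0.4400/0.7500 = 0.5867
Terminal stock prices: S_uu = 255.2, S_ud = 113.4, S_dd = 50.4
Terminal payoffs (K − S): max(-101.2, 0) = 0, max(40.6, 0) = 40.6, max(103.6, 0) = 103.6
Node u (S = 189): V_u = 1/1.04·[0.5867·0.0000 + 0.4133·40.6000] = 16.1359
Node d (S = 84): V_d = 1/1.04·[0.5867·40.6000 + 0.4133·103.6000] = 64.0769
Node 0 (S = 140): V_0 = 1/1.04·[0.5867·16.1359 + 0.4133·64.0769] = 34.5688

34.57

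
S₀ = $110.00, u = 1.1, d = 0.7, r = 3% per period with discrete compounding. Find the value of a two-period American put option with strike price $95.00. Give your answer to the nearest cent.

Risk-neutral probability p = (1 + 0.03 − 0.7)/(1.1 − 0.7) = 0.3300/0.4000 = 0.8250
Terminal stock prices: S_uu = 133.1, S_ud = 84.7, S_dd = 53.9
Terminal payoffs (K − S): max(-38.1, 0) = 0, max(10.3, 0) = 10.3, max(41.1, 0) = 41.1
Node u (S = 121): continuation = 1/1.03·[0.8250·0.0000 + 0.1750·10.3000] = 1.7500; exercise value = 0.0000 ≤ continuation, so V_u = 1.7500
Node d (S = 77): continuation = 1/1.03·[0.8250·10.3000 + 0.1750·41.1000] = 15.2330; exercise value = 18.0000 > continuation, so V_d = 18.0000 (exercise)
Node 0 (S = 110): continuation = 1/1.03·[0.8250·1.7500 + 0.1750·18.0000] = 4.4600; exercise value = 0.0000 ≤ continuation, so V_0 = 4.4600

$4.46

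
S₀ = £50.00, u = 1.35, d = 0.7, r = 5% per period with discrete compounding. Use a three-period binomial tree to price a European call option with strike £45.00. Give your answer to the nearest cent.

£17.04

Risk-neutral probability p = (1 + 0.05 − 0.7)/(1.35 − 0.7) = 0.3500/0.6500 = 0.5385
Terminal stock prices: S_uuu = 123, S_uud = 63.79, S_udd = 33.07, S_ddd = 17.15
Terminal payoffs (S − K): max(78.02, 0) = 78.02, max(18.79, 0) = 18.79, max(-11.93, 0) = 0, max(-27.85, 0) = 0
Node uu (S = 91.13): V_uu = 1/1.05·[0.5385·78.0188 + 0.4615·18.7875] = 48.2679
Node ud (S = 47.25): V_ud = 1/1.05·[0.5385·18.7875 + 0.4615·0.0000] = 9.6346
Node dd (S = 24.5): V_dd = 1/1.05·[0.5385·0.0000 + 0.4615·0.0000] = 0.0000
Node u (S = 67.5): V_u = 1/1.05·[0.5385·48.2679 + 0.4615·9.6346] = 28.9877
Node d (S = 35): V_d = 1/1.05·[0.5385·9.6346 + 0.4615·0.0000] = 4.9408
Node 0 (S = 50): V_0 = 1/1.05·[0.5385·28.9877 + 0.4615·4.9408] = 17.0373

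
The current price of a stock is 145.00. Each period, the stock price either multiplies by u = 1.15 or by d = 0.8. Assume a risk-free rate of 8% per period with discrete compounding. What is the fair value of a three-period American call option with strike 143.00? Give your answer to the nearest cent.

Risk-neutral probability p = (1 + 0.08 − 0.8)/(1.15 − 0.8) = 0.2800/0.3500 = 0.8000
Terminal stock prices: S_uuu = 220.5, S_uud = 153.4, S_udd = 106.7, S_ddd = 74.24
Terminal payoffs (S − K): max(77.53, 0) = 77.53, max(10.41, 0) = 10.41, max(-36.28, 0) = 0, max(-68.76, 0) = 0
Node uu (S = 191.8): continuation = 1/1.08·[0.8000·77.5269 + 0.2000·10.4100] = 59.3551; exercise value = 48.7625 ≤ continuation, so V_uu = 59.3551
Node ud (S = 133.4): continuation = 1/1.08·[0.8000·10.4100 + 0.2000·0.0000] = 7.7111; exercise value = 0.0000 ≤ continuation, so V_ud = 7.7111
Node dd (S = 92.8): continuation = 1/1.08·[0.8000·0.0000 + 0.2000·0.0000] = 0.0000; exercise value = 0.0000 ≤ continuation, so V_dd = 0.0000
Node u (S = 166.8): continuation = 1/1.08·[0.8000·59.3551 + 0.2000·7.7111] = 45.3947; exercise value = 23.7500 ≤ continuation, so V_u = 45.3947
Node d (S = 116): continuation = 1/1.08·[0.8000·7.7111 + 0.2000·0.0000] = 5.7119; exercise value = 0.0000 ≤ continuation, so V_d = 5.7119
Node 0 (S = 145): continuation = 1/1.08·[0.8000·45.3947 + 0.2000·5.7119] = 34.6835; exercise value = 2.0000 ≤ continuation, so V_0 = 34.6835

34.68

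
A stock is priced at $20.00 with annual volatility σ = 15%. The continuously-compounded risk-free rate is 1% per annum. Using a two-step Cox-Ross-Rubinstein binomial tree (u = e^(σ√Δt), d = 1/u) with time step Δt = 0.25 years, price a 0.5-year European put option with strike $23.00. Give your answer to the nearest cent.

CRR parameters: u = e^(σ√Δt) = e^(0.15·√0.25) = 1.0779, d = 1/u = 0.9277
Per-period rate: rΔt = 0.01·0.25 = 0.0025, so R = e^0.0025 = 1.0025
Risk-neutral probability p = (e^0.0025 − 0.9277)/(1.0779 − 0.9277) = 0.0748/0.1501 = 0.4979
Terminal stock prices: S_uu = 23.24, S_ud = 20, S_dd = 17.21
Terminal payoffs (K − S): max(-0.2367, 0) = 0, max(3, 0) = 3, max(5.786, 0) = 5.786
Node u (S = 21.56): V_u = e^(−0.0025)·[0.4979·0.0000 + 0.5021·3.0000] = 1.5024
Node d (S = 18.55): V_d = e^(−0.0025)·[0.4979·3.0000 + 0.5021·5.7858] = 4.3877
Node 0 (S = 20): V_0 = e^(−0.0025)·[0.4979·1.5024 + 0.5021·4.3877] = 2.9437

$2.94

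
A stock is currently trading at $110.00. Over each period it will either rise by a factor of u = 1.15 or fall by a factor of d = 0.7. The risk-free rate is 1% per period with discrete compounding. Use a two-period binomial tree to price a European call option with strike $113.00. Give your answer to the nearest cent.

$15.11

Risk-neutral probability p = (1 + 0.01 − 0.7)/(1.15 − 0.7) = 0.3100/0.4500 = 0.6889
Terminal stock prices: S_uu = 145.5, S_ud = 88.55, S_dd = 53.9
Terminal payoffs (S − K): max(32.47, 0) = 32.47, max(-24.45, 0) = 0, max(-59.1, 0) = 0
Node u (S = 126.5): V_u = 1/1.01·[0.6889·32.4750 + 0.3111·0.0000] = 22.1502
Node d (S = 77): V_d = 1/1.01·[0.6889·0.0000 + 0.3111·0.0000] = 0.0000
Node 0 (S = 110): V_0 = 1/1.01·[0.6889·22.1502 + 0.3111·0.0000] = 15.1079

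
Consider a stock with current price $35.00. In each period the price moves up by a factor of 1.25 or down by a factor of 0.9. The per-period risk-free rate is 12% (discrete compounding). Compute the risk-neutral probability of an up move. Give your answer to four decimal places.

p = 0.6286

Risk-neutral probability p = (1 + 0.12 − 0.9)/(1.25 − 0.9) = 0.2200/0.3500 = 0.6286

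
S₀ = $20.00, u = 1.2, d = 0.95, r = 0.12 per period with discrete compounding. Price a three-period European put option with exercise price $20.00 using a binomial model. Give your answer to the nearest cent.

Risk-neutral probability p = (1 + 0.12 − 0.95)/(1.2 − 0.95) = 0.1700/0.2500 = 0.6800
Terminal stock prices: S_uuu = 34.56, S_uud = 27.36, S_udd = 21.66, S_ddd = 17.15
Terminal payoffs (K − S): max(-14.56, 0) = 0, max(-7.36, 0) = 0, max(-1.66, 0) = 0, max(2.853, 0) = 2.853
Node uu (S = 28.8): V_uu = 1/1.12·[0.6800·0.0000 + 0.3200·0.0000] = 0.0000
Node ud (S = 22.8): V_ud = 1/1.12·[0.6800·0.0000 + 0.3200·0.0000] = 0.0000
Node dd (S = 18.05): V_dd = 1/1.12·[0.6800·0.0000 + 0.3200·2.8525] = 0.8150
Node u (S = 24): V_u = 1/1.12·[0.6800·0.0000 + 0.3200·0.0000] = 0.0000
Node d (S = 19): V_d = 1/1.12·[0.6800·0.0000 + 0.3200·0.8150] = 0.2329
Node 0 (S = 20): V_0 = 1/1.12·[0.6800·0.0000 + 0.3200·0.2329] = 0.0665

$0.07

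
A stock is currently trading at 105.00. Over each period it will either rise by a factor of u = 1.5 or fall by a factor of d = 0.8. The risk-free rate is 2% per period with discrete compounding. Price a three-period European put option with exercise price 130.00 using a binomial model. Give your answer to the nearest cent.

Risk-neutral probability p = (1 + 0.02 − 0.8)/(1.5 − 0.8) = 0.2200/0.7000 = 0.3143
Terminal stock prices: S_uuu = 354.4, S_uud = 189, S_udd = 100.8, S_ddd = 53.76
Terminal payoffs (K − S): max(-224.4, 0) = 0, max(-59, 0) = 0, max(29.2, 0) = 29.2, max(76.24, 0) = 76.24
Node uu (S = 236.2): V_uu = 1/1.02·[0.3143·0.0000 + 0.6857·0.0000] = 0.0000
Node ud (S = 126): V_ud = 1/1.02·[0.3143·0.0000 + 0.6857·29.2000] = 19.6303
Node dd (S = 67.2): V_dd = 1/1.02·[0.3143·29.2000 + 0.6857·76.2400] = 60.2510
Node u (S = 157.5): V_u = 1/1.02·[0.3143·0.0000 + 0.6857·19.6303] = 13.1968
Node d (S = 84): V_d = 1/1.02·[0.3143·19.6303 + 0.6857·60.2510] = 46.5534
Node 0 (S = 105): V_0 = 1/1.02·[0.3143·13.1968 + 0.6857·46.5534] = 35.3626

35.36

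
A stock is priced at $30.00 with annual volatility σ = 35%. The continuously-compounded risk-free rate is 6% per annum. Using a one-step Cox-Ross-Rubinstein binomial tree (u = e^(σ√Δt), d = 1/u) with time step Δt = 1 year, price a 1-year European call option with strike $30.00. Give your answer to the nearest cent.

CRR parameters: u = e^(σ√Δt) = e^(0.35·√1) = 1.4191, d = 1/u = 0.7047
Per-period rate: rΔt = 0.06·1 = 0.06, so R = e^0.06 = 1.0618
Risk-neutral probability p = (e^0.06 − 0.7047)/(1.4191 − 0.7047) = 0.3571/0.7144 = 0.4999
Terminal stock prices: S_u = 42.57, S_d = 21.14
Terminal payoffs (S − K): max(12.57, 0) = 12.57, max(-8.859, 0) = 0
Node 0 (S = 30): V_0 = e^(−0.06)·[0.4999·12.5720 + 0.5001·0.0000] = 5.9193

$5.92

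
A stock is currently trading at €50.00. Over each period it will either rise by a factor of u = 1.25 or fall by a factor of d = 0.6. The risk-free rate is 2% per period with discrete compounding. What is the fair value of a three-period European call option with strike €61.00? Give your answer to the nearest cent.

Risk-neutral probability p = (1 + 0.02 − 0.6)/(1.25 − 0.6) = 0.4200/0.6500 = 0.6462
Terminal stock prices: S_uuu = 97.66, S_uud = 46.88, S_udd = 22.5, S_ddd = 10.8
Terminal payoffs (S − K): max(36.66, 0) = 36.66, max(-14.12, 0) = 0, max(-38.5, 0) = 0, max(-50.2, 0) = 0
Node uu (S = 78.12): V_uu = 1/1.02·[0.6462·36.6562 + 0.3538·0.0000] = 23.2212
Node ud (S = 37.5): V_ud = 1/1.02·[0.6462·0.0000 + 0.3538·0.0000] = 0.0000
Node dd (S = 18): V_dd = 1/1.02·[0.6462·0.0000 + 0.3538·0.0000] = 0.0000
Node u (S = 62.5): V_u = 1/1.02·[0.6462·23.2212 + 0.3538·0.0000] = 14.7102
Node d (S = 30): V_d = 1/1.02·[0.6462·0.0000 + 0.3538·0.0000] = 0.0000
Node 0 (S = 50): V_0 = 1/1.02·[0.6462·14.7102 + 0.3538·0.0000] = 9.3187

€9.32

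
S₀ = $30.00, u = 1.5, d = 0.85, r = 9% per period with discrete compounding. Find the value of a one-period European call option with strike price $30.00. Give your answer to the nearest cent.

Risk-neutral probability p = (1 + 0.09 − 0.85)/(1.5 − 0.85) = 0.2400/0.6500 = 0.3692
Terminal stock prices: S_u = 45, S_d = 25.5
Terminal payoffs (S − K): max(15, 0) = 15, max(-4.5, 0) = 0
Node 0 (S = 30): V_0 = 1/1.09·[0.3692·15.0000 + 0.6308·0.0000] = 5.0812

$5.08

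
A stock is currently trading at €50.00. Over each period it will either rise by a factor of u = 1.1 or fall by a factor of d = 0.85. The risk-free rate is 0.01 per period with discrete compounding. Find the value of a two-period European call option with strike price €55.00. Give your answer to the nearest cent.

€2.21

Risk-neutral probability p = (1 + 0.01 − 0.85)/(1.1 − 0.85) = 0.1600/0.2500 = 0.6400
Terminal stock prices: S_uu = 60.5, S_ud = 46.75, S_dd = 36.12
Terminal payoffs (S − K): max(5.5, 0) = 5.5, max(-8.25, 0) = 0, max(-18.88, 0) = 0
Node u (S = 55): V_u = 1/1.01·[0.6400·5.5000 + 0.3600·0.0000] = 3.4851
Node d (S = 42.5): V_d = 1/1.01·[0.6400·0.0000 + 0.3600·0.0000] = 0.0000
Node 0 (S = 50): V_0 = 1/1.01·[0.6400·3.4851 + 0.3600·0.0000] = 2.2084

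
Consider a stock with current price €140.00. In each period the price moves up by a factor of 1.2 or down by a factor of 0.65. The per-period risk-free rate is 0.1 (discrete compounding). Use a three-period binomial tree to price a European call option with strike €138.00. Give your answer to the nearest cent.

Risk-neutral probability p = (1 + 0.1 − 0.65)/(1.2 − 0.65) = 0.4500/0.5500 = 0.8182
Terminal stock prices: S_uuu = 241.9, S_uud = 131, S_udd = 70.98, S_ddd = 38.45
Terminal payoffs (S − K): max(103.9, 0) = 103.9, max(-6.96, 0) = 0, max(-67.02, 0) = 0, max(-99.55, 0) = 0
Node uu (S = 201.6): V_uu = 1/1.1·[0.8182·103.9200 + 0.1818·0.0000] = 77.2959
Node ud (S = 109.2): V_ud = 1/1.1·[0.8182·0.0000 + 0.1818·0.0000] = 0.0000
Node dd (S = 59.15): V_dd = 1/1.1·[0.8182·0.0000 + 0.1818·0.0000] = 0.0000
Node u (S = 168): V_u = 1/1.1·[0.8182·77.2959 + 0.1818·0.0000] = 57.4928
Node d (S = 91): V_d = 1/1.1·[0.8182·0.0000 + 0.1818·0.0000] = 0.0000
Node 0 (S = 140): V_0 = 1/1.1·[0.8182·57.4928 + 0.1818·0.0000] = 42.7632

€42.76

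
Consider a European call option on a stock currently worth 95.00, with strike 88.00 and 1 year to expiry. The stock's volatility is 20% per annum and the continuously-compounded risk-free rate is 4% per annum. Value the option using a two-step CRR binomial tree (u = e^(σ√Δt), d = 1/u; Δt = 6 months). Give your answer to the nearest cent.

13.85

CRR parameters: u = e^(σ√Δt) = e^(0.2·√0.5) = 1.1519, d = 1/u = 0.8681
Per-period rate: rΔt = 0.04·0.5 = 0.02, so R = e^0.02 = 1.0202
Risk-neutral probability p = (e^0.02 − 0.8681)/(1.1519 − 0.8681) = 0.1521/0.2838 = 0.5359
Terminal stock prices: S_uu = 126.1, S_ud = 95, S_dd = 71.6
Terminal payoffs (S − K): max(38.06, 0) = 38.06, max(7, 0) = 7, max(-16.4, 0) = 0
Node u (S = 109.4): V_u = e^(−0.02)·[0.5359·38.0552 + 0.4641·7.0000] = 23.1740
Node d (S = 82.47): V_d = e^(−0.02)·[0.5359·7.0000 + 0.4641·0.0000] = 3.6769
Node 0 (S = 95): V_0 = e^(−0.02)·[0.5359·23.1740 + 0.4641·3.6769] = 13.8455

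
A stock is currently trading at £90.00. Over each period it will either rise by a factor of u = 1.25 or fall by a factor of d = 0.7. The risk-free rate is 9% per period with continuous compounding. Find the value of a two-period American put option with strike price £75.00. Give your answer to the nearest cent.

Risk-neutral probability p = (e^0.09 − 0.7)/(1.25 − 0.7) = 0.3942/0.5500 = 0.7167
Terminal stock prices: S_uu = 140.6, S_ud = 78.75, S_dd = 44.1
Terminal payoffs (K − S): max(-65.62, 0) = 0, max(-3.75, 0) = 0, max(30.9, 0) = 30.9
Node u (S = 112.5): continuation = e^(−0.09)·[0.7167·0.0000 + 0.2833·0.0000] = 0.0000; exercise value = 0.0000 ≤ continuation, so V_u = 0.0000
Node d (S = 63): continuation = e^(−0.09)·[0.7167·0.0000 + 0.2833·30.9000] = 8.0011; exercise value = 12.0000 > continuation, so V_d = 12.0000 (exercise)
Node 0 (S = 90): continuation = e^(−0.09)·[0.7167·0.0000 + 0.2833·12.0000] = 3.1072; exercise value = 0.0000 ≤ continuation, so V_0 = 3.1072

£3.11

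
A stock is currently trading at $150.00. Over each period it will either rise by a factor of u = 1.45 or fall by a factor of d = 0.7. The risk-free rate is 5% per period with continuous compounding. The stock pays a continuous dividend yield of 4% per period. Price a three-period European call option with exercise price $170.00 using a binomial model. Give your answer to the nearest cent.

$30.61

Per-period risk-free factor R = e^0.05 = 1.0513; dividend-adjusted growth = e^(0.05−0.04) = 1.0101.
Risk-neutral probability p = (1.0101 − 0.7)/(1.45 − 0.7) = 0.3101/0.7500 = 0.4134
Terminal stock prices: S_uuu = 457.3, S_uud = 220.8, S_udd = 106.6, S_ddd = 51.45
Terminal payoffs (S − K): max(287.3, 0) = 287.3, max(50.76, 0) = 50.76, max(-63.43, 0) = 0, max(-118.6, 0) = 0
Node uu (S = 315.4): V_uu = e^(−0.05)·[0.4134·287.2937 + 0.5866·50.7625] = 141.3000
Node ud (S = 152.2): V_ud = e^(−0.05)·[0.4134·50.7625 + 0.5866·0.0000] = 19.9618
Node dd (S = 73.5): V_dd = e^(−0.05)·[0.4134·0.0000 + 0.5866·0.0000] = 0.0000
Node u (S = 217.5): V_u = e^(−0.05)·[0.4134·141.3000 + 0.5866·19.9618] = 66.7031
Node d (S = 105): V_d = e^(−0.05)·[0.4134·19.9618 + 0.5866·0.0000] = 7.8497
Node 0 (S = 150): V_0 = e^(−0.05)·[0.4134·66.7031 + 0.5866·7.8497] = 30.6103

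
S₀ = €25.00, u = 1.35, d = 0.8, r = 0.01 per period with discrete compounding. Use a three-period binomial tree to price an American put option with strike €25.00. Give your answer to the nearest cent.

€4.33

Risk-neutral probability p = (1 + 0.01 − 0.8)/(1.35 − 0.8) = 0.2100/0.5500 = 0.3818
Terminal stock prices: S_uuu = 61.51, S_uud = 36.45, S_udd = 21.6, S_ddd = 12.8
Terminal payoffs (K − S): max(-36.51, 0) = 0, max(-11.45, 0) = 0, max(3.4, 0) = 3.4, max(12.2, 0) = 12.2
Node uu (S = 45.56): continuation = 1/1.01·[0.3818·0.0000 + 0.6182·0.0000] = 0.0000; exercise value = 0.0000 ≤ continuation, so V_uu = 0.0000
Node ud (S = 27): continuation = 1/1.01·[0.3818·0.0000 + 0.6182·3.4000] = 2.0810; exercise value = 0.0000 ≤ continuation, so V_ud = 2.0810
Node dd (S = 16): continuation = 1/1.01·[0.3818·3.4000 + 0.6182·12.2000] = 8.7525; exercise value = 9.0000 > continuation, so V_dd = 9.0000 (exercise)
Node u (S = 33.75): continuation = 1/1.01·[0.3818·0.0000 + 0.6182·2.0810] = 1.2737; exercise value = 0.0000 ≤ continuation, so V_u = 1.2737
Node d (S = 20): continuation = 1/1.01·[0.3818·2.0810 + 0.6182·9.0000] = 6.2953; exercise value = 5.0000 ≤ continuation, so V_d = 6.2953
Node 0 (S = 25): continuation = 1/1.01·[0.3818·1.2737 + 0.6182·6.2953] = 4.3346; exercise value = 0.0000 ≤ continuation, so V_0 = 4.3346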